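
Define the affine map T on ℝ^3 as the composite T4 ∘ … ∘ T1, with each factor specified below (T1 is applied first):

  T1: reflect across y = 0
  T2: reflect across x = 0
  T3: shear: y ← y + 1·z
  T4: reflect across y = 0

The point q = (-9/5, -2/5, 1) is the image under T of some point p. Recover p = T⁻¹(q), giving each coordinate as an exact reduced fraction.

p = (9/5, 3/5, 1)

T1 = [1 0 0 0; 0 -1 0 0; 0 0 1 0; 0 0 0 1]
T2·T1 = [-1 0 0 0; 0 -1 0 0; 0 0 1 0; 0 0 0 1]
T3·…·T1 = [-1 0 0 0; 0 -1 1 0; 0 0 1 0; 0 0 0 1]
T4·…·T1 = [-1 0 0 0; 0 1 -1 0; 0 0 1 0; 0 0 0 1]
det M = -1; M⁻¹ = [-1 0 0 0; 0 1 1 0; 0 0 1 0; 0 0 0 1]
M⁻¹ · (-9/5, -2/5, 1)ᵀ = (9/5, 3/5, 1)ᵀ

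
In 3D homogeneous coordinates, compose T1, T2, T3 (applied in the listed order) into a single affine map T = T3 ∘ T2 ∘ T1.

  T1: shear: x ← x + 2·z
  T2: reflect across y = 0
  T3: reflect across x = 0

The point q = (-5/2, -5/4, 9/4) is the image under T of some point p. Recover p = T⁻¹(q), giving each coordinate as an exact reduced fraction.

T1 = [1 0 2 0; 0 1 0 0; 0 0 1 0; 0 0 0 1]
T2·T1 = [1 0 2 0; 0 -1 0 0; 0 0 1 0; 0 0 0 1]
T3·…·T1 = [-1 0 -2 0; 0 -1 0 0; 0 0 1 0; 0 0 0 1]
det M = 1; M⁻¹ = [-1 0 -2 0; 0 -1 0 0; 0 0 1 0; 0 0 0 1]
M⁻¹ · (-5/2, -5/4, 9/4)ᵀ = (-2, 5/4, 9/4)ᵀ

p = (-2, 5/4, 9/4)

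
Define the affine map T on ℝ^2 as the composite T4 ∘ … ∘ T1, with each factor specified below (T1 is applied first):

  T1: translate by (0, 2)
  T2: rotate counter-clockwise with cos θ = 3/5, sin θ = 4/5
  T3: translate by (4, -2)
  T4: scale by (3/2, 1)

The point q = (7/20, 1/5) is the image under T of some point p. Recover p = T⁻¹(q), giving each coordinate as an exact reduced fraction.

p = (-1/2, 7/3)

T1 = [1 0 0; 0 1 2; 0 0 1]
T2·T1 = [3/5 -4/5 -8/5; 4/5 3/5 6/5; 0 0 1]
T3·…·T1 = [3/5 -4/5 12/5; 4/5 3/5 -4/5; 0 0 1]
T4·…·T1 = [9/10 -6/5 18/5; 4/5 3/5 -4/5; 0 0 1]
det M = 3/2; M⁻¹ = [2/5 4/5 -4/5; -8/15 3/5 12/5; 0 0 1]
M⁻¹ · (7/20, 1/5)ᵀ = (-1/2, 7/3)ᵀ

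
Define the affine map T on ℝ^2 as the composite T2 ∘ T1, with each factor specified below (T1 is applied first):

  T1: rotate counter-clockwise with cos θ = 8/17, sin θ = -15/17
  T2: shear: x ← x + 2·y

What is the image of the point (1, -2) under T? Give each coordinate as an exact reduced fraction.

T(p) = (-84/17, -31/17)

T1 rotate counter-clockwise with cos θ = 8/17, sin θ = -15/17: (1, -2) → (-22/17, -31/17)
T2 shear: x ← x + 2·y: (-22/17, -31/17) → (-84/17, -31/17)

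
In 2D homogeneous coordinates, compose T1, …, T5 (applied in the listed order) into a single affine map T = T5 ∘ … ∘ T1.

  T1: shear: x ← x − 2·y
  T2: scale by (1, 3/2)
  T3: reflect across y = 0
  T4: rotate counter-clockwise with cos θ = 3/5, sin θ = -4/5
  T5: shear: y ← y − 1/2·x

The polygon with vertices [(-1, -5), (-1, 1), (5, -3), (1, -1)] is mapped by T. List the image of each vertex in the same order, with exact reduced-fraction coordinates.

T1 shear: x ← x − 2·y: (-1, -5) → (9, -5); (-1, 1) → (-3, 1); (5, -3) → (11, -3); (1, -1) → (3, -1)
T2 scale by (1, 3/2): (9, -5) → (9, -15/2); (-3, 1) → (-3, 3/2); (11, -3) → (11, -9/2); (3, -1) → (3, -3/2)
T3 reflect across y = 0: (9, -15/2) → (9, 15/2); (-3, 3/2) → (-3, -3/2); (11, -9/2) → (11, 9/2); (3, -3/2) → (3, 3/2)
T4 rotate counter-clockwise with cos θ = 3/5, sin θ = -4/5: (9, 15/2) → (57/5, -27/10); (-3, -3/2) → (-3, 3/2); (11, 9/2) → (51/5, -61/10); (3, 3/2) → (3, -3/2)
T5 shear: y ← y − 1/2·x: (57/5, -27/10) → (57/5, -42/5); (-3, 3/2) → (-3, 3); (51/5, -61/10) → (51/5, -56/5); (3, -3/2) → (3, -3)

image vertices: (57/5, -42/5), (-3, 3), (51/5, -56/5), (3, -3)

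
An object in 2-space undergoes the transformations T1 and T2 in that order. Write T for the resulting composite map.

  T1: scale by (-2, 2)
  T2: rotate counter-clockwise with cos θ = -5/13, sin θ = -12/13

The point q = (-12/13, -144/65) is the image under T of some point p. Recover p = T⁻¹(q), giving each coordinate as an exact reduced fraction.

p = (-6/5, 0)

T1 = [-2 0 0; 0 2 0; 0 0 1]
T2·T1 = [10/13 24/13 0; 24/13 -10/13 0; 0 0 1]
det M = -4; M⁻¹ = [5/26 6/13 0; 6/13 -5/26 0; 0 0 1]
M⁻¹ · (-12/13, -144/65)ᵀ = (-6/5, 0)ᵀ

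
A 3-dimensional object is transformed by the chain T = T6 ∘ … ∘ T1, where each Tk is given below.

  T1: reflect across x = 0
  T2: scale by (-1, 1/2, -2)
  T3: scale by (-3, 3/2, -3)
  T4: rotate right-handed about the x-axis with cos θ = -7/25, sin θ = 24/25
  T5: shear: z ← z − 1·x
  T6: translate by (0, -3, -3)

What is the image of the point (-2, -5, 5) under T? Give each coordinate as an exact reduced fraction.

T(p) = (6, -123/4, -21)

T1 reflect across x = 0: (-2, -5, 5) → (2, -5, 5)
T2 scale by (-1, 1/2, -2): (2, -5, 5) → (-2, -5/2, -10)
T3 scale by (-3, 3/2, -3): (-2, -5/2, -10) → (6, -15/4, 30)
T4 rotate right-handed about the x-axis with cos θ = -7/25, sin θ = 24/25: (6, -15/4, 30) → (6, -111/4, -12)
T5 shear: z ← z − 1·x: (6, -111/4, -12) → (6, -111/4, -18)
T6 translate by (0, -3, -3): (6, -111/4, -18) → (6, -123/4, -21)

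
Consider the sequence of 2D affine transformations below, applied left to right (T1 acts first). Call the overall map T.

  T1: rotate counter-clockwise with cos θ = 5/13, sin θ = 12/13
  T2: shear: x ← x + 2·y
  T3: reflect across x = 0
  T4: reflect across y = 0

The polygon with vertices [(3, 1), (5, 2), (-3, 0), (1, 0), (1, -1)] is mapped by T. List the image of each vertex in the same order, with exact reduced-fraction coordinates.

T1 rotate counter-clockwise with cos θ = 5/13, sin θ = 12/13: (3, 1) → (3/13, 41/13); (5, 2) → (1/13, 70/13); (-3, 0) → (-15/13, -36/13); (1, 0) → (5/13, 12/13); (1, -1) → (17/13, 7/13)
T2 shear: x ← x + 2·y: (3/13, 41/13) → (85/13, 41/13); (1/13, 70/13) → (141/13, 70/13); (-15/13, -36/13) → (-87/13, -36/13); (5/13, 12/13) → (29/13, 12/13); (17/13, 7/13) → (31/13, 7/13)
T3 reflect across x = 0: (85/13, 41/13) → (-85/13, 41/13); (141/13, 70/13) → (-141/13, 70/13); (-87/13, -36/13) → (87/13, -36/13); (29/13, 12/13) → (-29/13, 12/13); (31/13, 7/13) → (-31/13, 7/13)
T4 reflect across y = 0: (-85/13, 41/13) → (-85/13, -41/13); (-141/13, 70/13) → (-141/13, -70/13); (87/13, -36/13) → (87/13, 36/13); (-29/13, 12/13) → (-29/13, -12/13); (-31/13, 7/13) → (-31/13, -7/13)

image vertices: (-85/13, -41/13), (-141/13, -70/13), (87/13, 36/13), (-29/13, -12/13), (-31/13, -7/13)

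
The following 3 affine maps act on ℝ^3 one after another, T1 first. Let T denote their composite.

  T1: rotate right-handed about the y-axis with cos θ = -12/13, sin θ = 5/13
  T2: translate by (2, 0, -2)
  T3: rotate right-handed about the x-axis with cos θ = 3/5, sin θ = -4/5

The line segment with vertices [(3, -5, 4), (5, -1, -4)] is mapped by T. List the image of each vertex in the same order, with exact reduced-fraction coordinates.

T1 rotate right-handed about the y-axis with cos θ = -12/13, sin θ = 5/13: (3, -5, 4) → (-16/13, -5, -63/13); (5, -1, -4) → (-80/13, -1, 23/13)
T2 translate by (2, 0, -2): (-16/13, -5, -63/13) → (10/13, -5, -89/13); (-80/13, -1, 23/13) → (-54/13, -1, -3/13)
T3 rotate right-handed about the x-axis with cos θ = 3/5, sin θ = -4/5: (10/13, -5, -89/13) → (10/13, -551/65, -7/65); (-54/13, -1, -3/13) → (-54/13, -51/65, 43/65)

image vertices: (10/13, -551/65, -7/65), (-54/13, -51/65, 43/65)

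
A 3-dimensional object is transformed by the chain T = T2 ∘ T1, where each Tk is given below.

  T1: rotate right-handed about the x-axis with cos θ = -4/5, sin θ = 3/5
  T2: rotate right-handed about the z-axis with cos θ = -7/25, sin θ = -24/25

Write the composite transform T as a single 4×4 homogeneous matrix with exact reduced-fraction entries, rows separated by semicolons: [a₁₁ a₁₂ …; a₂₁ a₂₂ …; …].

T1 = [1 0 0 0; 0 -4/5 -3/5 0; 0 3/5 -4/5 0; 0 0 0 1]
T2·T1 = [-7/25 -96/125 -72/125 0; -24/25 28/125 21/125 0; 0 3/5 -4/5 0; 0 0 0 1]

T = [-7/25 -96/125 -72/125 0; -24/25 28/125 21/125 0; 0 3/5 -4/5 0; 0 0 0 1]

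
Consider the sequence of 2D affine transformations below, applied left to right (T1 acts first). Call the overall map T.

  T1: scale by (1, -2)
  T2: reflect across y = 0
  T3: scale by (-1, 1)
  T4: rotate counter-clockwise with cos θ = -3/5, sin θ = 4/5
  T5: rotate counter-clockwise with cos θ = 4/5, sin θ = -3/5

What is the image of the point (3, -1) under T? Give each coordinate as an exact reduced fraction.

T(p) = (2, -3)

T1 scale by (1, -2): (3, -1) → (3, 2)
T2 reflect across y = 0: (3, 2) → (3, -2)
T3 scale by (-1, 1): (3, -2) → (-3, -2)
T4 rotate counter-clockwise with cos θ = -3/5, sin θ = 4/5: (-3, -2) → (17/5, -6/5)
T5 rotate counter-clockwise with cos θ = 4/5, sin θ = -3/5: (17/5, -6/5) → (2, -3)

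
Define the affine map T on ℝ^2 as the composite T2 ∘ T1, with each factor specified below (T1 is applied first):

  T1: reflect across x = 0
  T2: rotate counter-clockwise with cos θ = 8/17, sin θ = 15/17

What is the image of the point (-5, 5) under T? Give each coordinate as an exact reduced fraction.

T(p) = (-35/17, 115/17)

T1 reflect across x = 0: (-5, 5) → (5, 5)
T2 rotate counter-clockwise with cos θ = 8/17, sin θ = 15/17: (5, 5) → (-35/17, 115/17)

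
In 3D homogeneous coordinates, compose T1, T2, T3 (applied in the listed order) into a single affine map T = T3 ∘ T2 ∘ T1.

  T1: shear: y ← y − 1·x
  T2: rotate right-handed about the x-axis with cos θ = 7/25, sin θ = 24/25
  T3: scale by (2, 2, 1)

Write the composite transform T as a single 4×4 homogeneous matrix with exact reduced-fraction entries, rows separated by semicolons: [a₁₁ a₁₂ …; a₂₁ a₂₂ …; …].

T1 = [1 0 0 0; -1 1 0 0; 0 0 1 0; 0 0 0 1]
T2·T1 = [1 0 0 0; -7/25 7/25 -24/25 0; -24/25 24/25 7/25 0; 0 0 0 1]
T3·…·T1 = [2 0 0 0; -14/25 14/25 -48/25 0; -24/25 24/25 7/25 0; 0 0 0 1]

T = [2 0 0 0; -14/25 14/25 -48/25 0; -24/25 24/25 7/25 0; 0 0 0 1]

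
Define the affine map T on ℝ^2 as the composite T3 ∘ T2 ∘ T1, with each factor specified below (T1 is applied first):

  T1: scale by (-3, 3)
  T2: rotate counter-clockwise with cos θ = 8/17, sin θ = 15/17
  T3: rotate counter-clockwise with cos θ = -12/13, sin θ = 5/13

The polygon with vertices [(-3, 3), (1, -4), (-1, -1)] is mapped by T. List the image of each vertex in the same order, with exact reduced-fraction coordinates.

image vertices: (-279/221, -2799/221), (-1167/221, 2472/221), (-933/221, 93/221)

T1 scale by (-3, 3): (-3, 3) → (9, 9); (1, -4) → (-3, -12); (-1, -1) → (3, -3)
T2 rotate counter-clockwise with cos θ = 8/17, sin θ = 15/17: (9, 9) → (-63/17, 207/17); (-3, -12) → (156/17, -141/17); (3, -3) → (69/17, 21/17)
T3 rotate counter-clockwise with cos θ = -12/13, sin θ = 5/13: (-63/17, 207/17) → (-279/221, -2799/221); (156/17, -141/17) → (-1167/221, 2472/221); (69/17, 21/17) → (-933/221, 93/221)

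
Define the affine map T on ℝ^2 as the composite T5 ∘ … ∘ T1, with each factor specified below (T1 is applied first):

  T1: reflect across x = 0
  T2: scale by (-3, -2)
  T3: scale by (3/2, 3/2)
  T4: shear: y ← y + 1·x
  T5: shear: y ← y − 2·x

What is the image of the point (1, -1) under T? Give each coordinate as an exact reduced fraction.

T1 reflect across x = 0: (1, -1) → (-1, -1)
T2 scale by (-3, -2): (-1, -1) → (3, 2)
T3 scale by (3/2, 3/2): (3, 2) → (9/2, 3)
T4 shear: y ← y + 1·x: (9/2, 3) → (9/2, 15/2)
T5 shear: y ← y − 2·x: (9/2, 15/2) → (9/2, -3/2)

T(p) = (9/2, -3/2)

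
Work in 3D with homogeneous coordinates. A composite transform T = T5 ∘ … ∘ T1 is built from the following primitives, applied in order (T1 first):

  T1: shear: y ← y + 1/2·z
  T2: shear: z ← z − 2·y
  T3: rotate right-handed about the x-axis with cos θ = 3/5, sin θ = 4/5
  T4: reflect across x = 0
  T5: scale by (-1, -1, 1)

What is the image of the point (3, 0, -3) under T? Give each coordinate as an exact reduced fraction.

T1 shear: y ← y + 1/2·z: (3, 0, -3) → (3, -3/2, -3)
T2 shear: z ← z − 2·y: (3, -3/2, -3) → (3, -3/2, 0)
T3 rotate right-handed about the x-axis with cos θ = 3/5, sin θ = 4/5: (3, -3/2, 0) → (3, -9/10, -6/5)
T4 reflect across x = 0: (3, -9/10, -6/5) → (-3, -9/10, -6/5)
T5 scale by (-1, -1, 1): (-3, -9/10, -6/5) → (3, 9/10, -6/5)

T(p) = (3, 9/10, -6/5)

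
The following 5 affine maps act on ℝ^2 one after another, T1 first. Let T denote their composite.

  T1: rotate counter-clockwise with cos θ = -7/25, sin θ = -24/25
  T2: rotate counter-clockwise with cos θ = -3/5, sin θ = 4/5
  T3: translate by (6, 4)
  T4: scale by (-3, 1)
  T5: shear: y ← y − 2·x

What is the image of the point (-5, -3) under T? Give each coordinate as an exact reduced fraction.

T(p) = (-891/125, 1711/125)

T1 rotate counter-clockwise with cos θ = -7/25, sin θ = -24/25: (-5, -3) → (-37/25, 141/25)
T2 rotate counter-clockwise with cos θ = -3/5, sin θ = 4/5: (-37/25, 141/25) → (-453/125, -571/125)
T3 translate by (6, 4): (-453/125, -571/125) → (297/125, -71/125)
T4 scale by (-3, 1): (297/125, -71/125) → (-891/125, -71/125)
T5 shear: y ← y − 2·x: (-891/125, -71/125) → (-891/125, 1711/125)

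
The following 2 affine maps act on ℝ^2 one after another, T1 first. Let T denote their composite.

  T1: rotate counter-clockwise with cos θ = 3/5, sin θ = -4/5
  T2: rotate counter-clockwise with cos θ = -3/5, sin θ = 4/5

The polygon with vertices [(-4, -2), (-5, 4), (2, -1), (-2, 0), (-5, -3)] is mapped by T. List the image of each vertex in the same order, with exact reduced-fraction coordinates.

T1 rotate counter-clockwise with cos θ = 3/5, sin θ = -4/5: (-4, -2) → (-4, 2); (-5, 4) → (1/5, 32/5); (2, -1) → (2/5, -11/5); (-2, 0) → (-6/5, 8/5); (-5, -3) → (-27/5, 11/5)
T2 rotate counter-clockwise with cos θ = -3/5, sin θ = 4/5: (-4, 2) → (4/5, -22/5); (1/5, 32/5) → (-131/25, -92/25); (2/5, -11/5) → (38/25, 41/25); (-6/5, 8/5) → (-14/25, -48/25); (-27/5, 11/5) → (37/25, -141/25)

image vertices: (4/5, -22/5), (-131/25, -92/25), (38/25, 41/25), (-14/25, -48/25), (37/25, -141/25)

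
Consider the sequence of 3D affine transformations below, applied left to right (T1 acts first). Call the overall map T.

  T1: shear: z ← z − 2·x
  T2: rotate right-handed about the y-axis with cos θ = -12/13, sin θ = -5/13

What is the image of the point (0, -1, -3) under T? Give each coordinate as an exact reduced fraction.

T(p) = (15/13, -1, 36/13)

T1 shear: z ← z − 2·x: (0, -1, -3) → (0, -1, -3)
T2 rotate right-handed about the y-axis with cos θ = -12/13, sin θ = -5/13: (0, -1, -3) → (15/13, -1, 36/13)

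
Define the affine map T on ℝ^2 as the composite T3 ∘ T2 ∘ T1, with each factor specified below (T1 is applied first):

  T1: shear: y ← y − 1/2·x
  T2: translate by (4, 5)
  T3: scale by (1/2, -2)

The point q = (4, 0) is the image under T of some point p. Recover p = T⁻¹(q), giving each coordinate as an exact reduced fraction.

p = (4, -3)

T1 = [1 0 0; -1/2 1 0; 0 0 1]
T2·T1 = [1 0 4; -1/2 1 5; 0 0 1]
T3·…·T1 = [1/2 0 2; 1 -2 -10; 0 0 1]
det M = -1; M⁻¹ = [2 0 -4; 1 -1/2 -7; 0 0 1]
M⁻¹ · (4, 0)ᵀ = (4, -3)ᵀ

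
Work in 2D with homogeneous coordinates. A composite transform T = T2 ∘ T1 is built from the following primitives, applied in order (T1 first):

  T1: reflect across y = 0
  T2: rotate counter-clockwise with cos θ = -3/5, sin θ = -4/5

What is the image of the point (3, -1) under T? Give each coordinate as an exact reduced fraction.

T(p) = (-1, -3)

T1 reflect across y = 0: (3, -1) → (3, 1)
T2 rotate counter-clockwise with cos θ = -3/5, sin θ = -4/5: (3, 1) → (-1, -3)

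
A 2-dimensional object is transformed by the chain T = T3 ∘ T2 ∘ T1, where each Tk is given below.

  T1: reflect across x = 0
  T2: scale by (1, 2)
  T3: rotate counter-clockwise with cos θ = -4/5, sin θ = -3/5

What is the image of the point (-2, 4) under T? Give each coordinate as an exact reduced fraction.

T(p) = (16/5, -38/5)

T1 reflect across x = 0: (-2, 4) → (2, 4)
T2 scale by (1, 2): (2, 4) → (2, 8)
T3 rotate counter-clockwise with cos θ = -4/5, sin θ = -3/5: (2, 8) → (16/5, -38/5)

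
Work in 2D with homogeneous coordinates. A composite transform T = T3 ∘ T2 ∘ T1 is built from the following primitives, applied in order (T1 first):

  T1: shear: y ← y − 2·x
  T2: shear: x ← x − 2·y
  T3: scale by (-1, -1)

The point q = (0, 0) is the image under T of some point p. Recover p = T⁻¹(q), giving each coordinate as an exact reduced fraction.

p = (0, 0)

T1 = [1 0 0; -2 1 0; 0 0 1]
T2·T1 = [5 -2 0; -2 1 0; 0 0 1]
T3·…·T1 = [-5 2 0; 2 -1 0; 0 0 1]
det M = 1; M⁻¹ = [-1 -2 0; -2 -5 0; 0 0 1]
M⁻¹ · (0, 0)ᵀ = (0, 0)ᵀ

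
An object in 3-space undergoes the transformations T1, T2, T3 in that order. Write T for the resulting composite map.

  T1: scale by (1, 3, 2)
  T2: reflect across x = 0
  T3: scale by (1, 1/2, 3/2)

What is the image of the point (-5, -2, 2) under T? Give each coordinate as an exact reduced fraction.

T1 scale by (1, 3, 2): (-5, -2, 2) → (-5, -6, 4)
T2 reflect across x = 0: (-5, -6, 4) → (5, -6, 4)
T3 scale by (1, 1/2, 3/2): (5, -6, 4) → (5, -3, 6)

T(p) = (5, -3, 6)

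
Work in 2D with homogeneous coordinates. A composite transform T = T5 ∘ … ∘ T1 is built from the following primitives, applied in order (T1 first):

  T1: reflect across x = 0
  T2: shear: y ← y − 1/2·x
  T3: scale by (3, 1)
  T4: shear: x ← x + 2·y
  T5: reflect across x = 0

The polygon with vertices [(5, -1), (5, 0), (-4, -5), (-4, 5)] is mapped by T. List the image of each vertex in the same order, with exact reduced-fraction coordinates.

T1 reflect across x = 0: (5, -1) → (-5, -1); (5, 0) → (-5, 0); (-4, -5) → (4, -5); (-4, 5) → (4, 5)
T2 shear: y ← y − 1/2·x: (-5, -1) → (-5, 3/2); (-5, 0) → (-5, 5/2); (4, -5) → (4, -7); (4, 5) → (4, 3)
T3 scale by (3, 1): (-5, 3/2) → (-15, 3/2); (-5, 5/2) → (-15, 5/2); (4, -7) → (12, -7); (4, 3) → (12, 3)
T4 shear: x ← x + 2·y: (-15, 3/2) → (-12, 3/2); (-15, 5/2) → (-10, 5/2); (12, -7) → (-2, -7); (12, 3) → (18, 3)
T5 reflect across x = 0: (-12, 3/2) → (12, 3/2); (-10, 5/2) → (10, 5/2); (-2, -7) → (2, -7); (18, 3) → (-18, 3)

image vertices: (12, 3/2), (10, 5/2), (2, -7), (-18, 3)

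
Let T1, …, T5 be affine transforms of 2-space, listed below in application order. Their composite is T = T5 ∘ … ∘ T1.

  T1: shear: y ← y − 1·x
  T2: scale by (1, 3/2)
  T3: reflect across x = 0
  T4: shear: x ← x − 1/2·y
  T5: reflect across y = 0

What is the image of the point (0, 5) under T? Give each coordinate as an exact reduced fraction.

T1 shear: y ← y − 1·x: (0, 5) → (0, 5)
T2 scale by (1, 3/2): (0, 5) → (0, 15/2)
T3 reflect across x = 0: (0, 15/2) → (0, 15/2)
T4 shear: x ← x − 1/2·y: (0, 15/2) → (-15/4, 15/2)
T5 reflect across y = 0: (-15/4, 15/2) → (-15/4, -15/2)

T(p) = (-15/4, -15/2)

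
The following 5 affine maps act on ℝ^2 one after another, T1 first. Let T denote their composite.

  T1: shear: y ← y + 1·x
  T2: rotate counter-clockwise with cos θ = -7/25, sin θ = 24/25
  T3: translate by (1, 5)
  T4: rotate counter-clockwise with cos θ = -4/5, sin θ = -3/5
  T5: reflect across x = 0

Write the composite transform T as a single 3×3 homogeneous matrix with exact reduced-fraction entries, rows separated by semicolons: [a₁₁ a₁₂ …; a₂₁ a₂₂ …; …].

T1 = [1 0 0; 1 1 0; 0 0 1]
T2·T1 = [-31/25 -24/25 0; 17/25 -7/25 0; 0 0 1]
T3·…·T1 = [-31/25 -24/25 1; 17/25 -7/25 5; 0 0 1]
T4·…·T1 = [7/5 3/5 11/5; 1/5 4/5 -23/5; 0 0 1]
T5·…·T1 = [-7/5 -3/5 -11/5; 1/5 4/5 -23/5; 0 0 1]

T = [-7/5 -3/5 -11/5; 1/5 4/5 -23/5; 0 0 1]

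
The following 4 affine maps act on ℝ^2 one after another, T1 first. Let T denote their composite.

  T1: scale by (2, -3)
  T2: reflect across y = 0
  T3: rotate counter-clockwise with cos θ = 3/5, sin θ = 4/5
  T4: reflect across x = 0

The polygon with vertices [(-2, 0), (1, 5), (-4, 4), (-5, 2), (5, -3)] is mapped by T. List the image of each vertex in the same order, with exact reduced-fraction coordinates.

T1 scale by (2, -3): (-2, 0) → (-4, 0); (1, 5) → (2, -15); (-4, 4) → (-8, -12); (-5, 2) → (-10, -6); (5, -3) → (10, 9)
T2 reflect across y = 0: (-4, 0) → (-4, 0); (2, -15) → (2, 15); (-8, -12) → (-8, 12); (-10, -6) → (-10, 6); (10, 9) → (10, -9)
T3 rotate counter-clockwise with cos θ = 3/5, sin θ = 4/5: (-4, 0) → (-12/5, -16/5); (2, 15) → (-54/5, 53/5); (-8, 12) → (-72/5, 4/5); (-10, 6) → (-54/5, -22/5); (10, -9) → (66/5, 13/5)
T4 reflect across x = 0: (-12/5, -16/5) → (12/5, -16/5); (-54/5, 53/5) → (54/5, 53/5); (-72/5, 4/5) → (72/5, 4/5); (-54/5, -22/5) → (54/5, -22/5); (66/5, 13/5) → (-66/5, 13/5)

image vertices: (12/5, -16/5), (54/5, 53/5), (72/5, 4/5), (54/5, -22/5), (-66/5, 13/5)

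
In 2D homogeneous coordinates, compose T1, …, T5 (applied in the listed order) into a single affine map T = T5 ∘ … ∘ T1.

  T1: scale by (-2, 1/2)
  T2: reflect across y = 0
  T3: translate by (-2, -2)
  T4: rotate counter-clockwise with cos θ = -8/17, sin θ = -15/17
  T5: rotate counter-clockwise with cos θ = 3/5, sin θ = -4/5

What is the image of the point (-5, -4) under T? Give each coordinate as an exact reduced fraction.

T1 scale by (-2, 1/2): (-5, -4) → (10, -2)
T2 reflect across y = 0: (10, -2) → (10, 2)
T3 translate by (-2, -2): (10, 2) → (8, 0)
T4 rotate counter-clockwise with cos θ = -8/17, sin θ = -15/17: (8, 0) → (-64/17, -120/17)
T5 rotate counter-clockwise with cos θ = 3/5, sin θ = -4/5: (-64/17, -120/17) → (-672/85, -104/85)

T(p) = (-672/85, -104/85)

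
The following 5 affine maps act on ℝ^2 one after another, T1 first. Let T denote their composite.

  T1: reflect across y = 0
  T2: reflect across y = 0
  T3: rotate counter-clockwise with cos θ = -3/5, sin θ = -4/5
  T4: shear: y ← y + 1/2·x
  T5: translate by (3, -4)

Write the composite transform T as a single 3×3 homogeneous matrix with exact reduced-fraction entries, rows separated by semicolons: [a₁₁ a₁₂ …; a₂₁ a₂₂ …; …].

T1 = [1 0 0; 0 -1 0; 0 0 1]
T2·T1 = [1 0 0; 0 1 0; 0 0 1]
T3·…·T1 = [-3/5 4/5 0; -4/5 -3/5 0; 0 0 1]
T4·…·T1 = [-3/5 4/5 0; -11/10 -1/5 0; 0 0 1]
T5·…·T1 = [-3/5 4/5 3; -11/10 -1/5 -4; 0 0 1]

T = [-3/5 4/5 3; -11/10 -1/5 -4; 0 0 1]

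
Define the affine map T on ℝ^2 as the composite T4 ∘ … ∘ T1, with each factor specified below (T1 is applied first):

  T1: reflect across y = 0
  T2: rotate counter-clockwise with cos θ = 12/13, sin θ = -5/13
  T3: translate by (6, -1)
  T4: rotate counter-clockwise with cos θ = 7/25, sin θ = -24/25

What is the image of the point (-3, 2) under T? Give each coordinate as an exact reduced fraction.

T(p) = (-304/325, -922/325)

T1 reflect across y = 0: (-3, 2) → (-3, -2)
T2 rotate counter-clockwise with cos θ = 12/13, sin θ = -5/13: (-3, -2) → (-46/13, -9/13)
T3 translate by (6, -1): (-46/13, -9/13) → (32/13, -22/13)
T4 rotate counter-clockwise with cos θ = 7/25, sin θ = -24/25: (32/13, -22/13) → (-304/325, -922/325)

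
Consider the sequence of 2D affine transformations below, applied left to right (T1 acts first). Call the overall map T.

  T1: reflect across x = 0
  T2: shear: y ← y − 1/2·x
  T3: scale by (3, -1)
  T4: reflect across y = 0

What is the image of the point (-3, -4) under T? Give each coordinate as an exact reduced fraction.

T1 reflect across x = 0: (-3, -4) → (3, -4)
T2 shear: y ← y − 1/2·x: (3, -4) → (3, -11/2)
T3 scale by (3, -1): (3, -11/2) → (9, 11/2)
T4 reflect across y = 0: (9, 11/2) → (9, -11/2)

T(p) = (9, -11/2)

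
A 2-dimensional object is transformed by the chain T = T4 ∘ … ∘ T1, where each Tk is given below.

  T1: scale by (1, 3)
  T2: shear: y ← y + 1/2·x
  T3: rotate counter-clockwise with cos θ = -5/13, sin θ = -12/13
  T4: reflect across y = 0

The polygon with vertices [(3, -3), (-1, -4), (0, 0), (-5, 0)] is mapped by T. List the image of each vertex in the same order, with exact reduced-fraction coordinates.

T1 scale by (1, 3): (3, -3) → (3, -9); (-1, -4) → (-1, -12); (0, 0) → (0, 0); (-5, 0) → (-5, 0)
T2 shear: y ← y + 1/2·x: (3, -9) → (3, -15/2); (-1, -12) → (-1, -25/2); (0, 0) → (0, 0); (-5, 0) → (-5, -5/2)
T3 rotate counter-clockwise with cos θ = -5/13, sin θ = -12/13: (3, -15/2) → (-105/13, 3/26); (-1, -25/2) → (-145/13, 149/26); (0, 0) → (0, 0); (-5, -5/2) → (-5/13, 145/26)
T4 reflect across y = 0: (-105/13, 3/26) → (-105/13, -3/26); (-145/13, 149/26) → (-145/13, -149/26); (0, 0) → (0, 0); (-5/13, 145/26) → (-5/13, -145/26)

image vertices: (-105/13, -3/26), (-145/13, -149/26), (0, 0), (-5/13, -145/26)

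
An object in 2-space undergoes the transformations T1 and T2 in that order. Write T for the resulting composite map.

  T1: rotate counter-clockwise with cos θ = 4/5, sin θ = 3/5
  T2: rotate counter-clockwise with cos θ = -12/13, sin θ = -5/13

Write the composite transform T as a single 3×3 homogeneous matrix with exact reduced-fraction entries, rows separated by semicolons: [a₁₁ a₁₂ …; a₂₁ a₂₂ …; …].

T1 = [4/5 -3/5 0; 3/5 4/5 0; 0 0 1]
T2·T1 = [-33/65 56/65 0; -56/65 -33/65 0; 0 0 1]

T = [-33/65 56/65 0; -56/65 -33/65 0; 0 0 1]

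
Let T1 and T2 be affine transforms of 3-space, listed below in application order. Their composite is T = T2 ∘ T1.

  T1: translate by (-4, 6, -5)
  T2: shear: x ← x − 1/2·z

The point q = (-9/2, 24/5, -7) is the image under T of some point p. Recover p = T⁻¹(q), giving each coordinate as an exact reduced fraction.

T1 = [1 0 0 -4; 0 1 0 6; 0 0 1 -5; 0 0 0 1]
T2·T1 = [1 0 -1/2 -3/2; 0 1 0 6; 0 0 1 -5; 0 0 0 1]
det M = 1; M⁻¹ = [1 0 1/2 4; 0 1 0 -6; 0 0 1 5; 0 0 0 1]
M⁻¹ · (-9/2, 24/5, -7)ᵀ = (-4, -6/5, -2)ᵀ

p = (-4, -6/5, -2)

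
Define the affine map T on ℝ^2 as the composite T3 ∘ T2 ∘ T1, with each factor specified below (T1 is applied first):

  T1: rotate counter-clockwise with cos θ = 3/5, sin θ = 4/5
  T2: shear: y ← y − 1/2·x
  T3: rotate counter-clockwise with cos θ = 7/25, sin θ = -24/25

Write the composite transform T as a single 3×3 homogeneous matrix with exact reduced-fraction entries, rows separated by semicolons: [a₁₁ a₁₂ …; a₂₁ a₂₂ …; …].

T = [81/125 92/125 0; -109/250 131/125 0; 0 0 1]

T1 = [3/5 -4/5 0; 4/5 3/5 0; 0 0 1]
T2·T1 = [3/5 -4/5 0; 1/2 1 0; 0 0 1]
T3·…·T1 = [81/125 92/125 0; -109/250 131/125 0; 0 0 1]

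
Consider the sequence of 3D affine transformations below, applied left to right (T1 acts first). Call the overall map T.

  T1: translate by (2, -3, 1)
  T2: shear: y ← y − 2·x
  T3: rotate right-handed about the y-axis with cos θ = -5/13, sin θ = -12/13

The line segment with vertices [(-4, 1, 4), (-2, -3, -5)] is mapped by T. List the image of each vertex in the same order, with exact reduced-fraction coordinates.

T1 translate by (2, -3, 1): (-4, 1, 4) → (-2, -2, 5); (-2, -3, -5) → (0, -6, -4)
T2 shear: y ← y − 2·x: (-2, -2, 5) → (-2, 2, 5); (0, -6, -4) → (0, -6, -4)
T3 rotate right-handed about the y-axis with cos θ = -5/13, sin θ = -12/13: (-2, 2, 5) → (-50/13, 2, -49/13); (0, -6, -4) → (48/13, -6, 20/13)

image vertices: (-50/13, 2, -49/13), (48/13, -6, 20/13)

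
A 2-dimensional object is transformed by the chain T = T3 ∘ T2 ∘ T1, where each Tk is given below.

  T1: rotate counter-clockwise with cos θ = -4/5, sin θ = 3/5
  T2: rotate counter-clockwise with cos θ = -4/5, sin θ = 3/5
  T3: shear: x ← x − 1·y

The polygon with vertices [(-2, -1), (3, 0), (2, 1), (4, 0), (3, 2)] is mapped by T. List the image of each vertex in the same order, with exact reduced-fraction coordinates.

image vertices: (-79/25, 41/25), (93/25, -72/25), (79/25, -41/25), (124/25, -96/25), (127/25, -58/25)

T1 rotate counter-clockwise with cos θ = -4/5, sin θ = 3/5: (-2, -1) → (11/5, -2/5); (3, 0) → (-12/5, 9/5); (2, 1) → (-11/5, 2/5); (4, 0) → (-16/5, 12/5); (3, 2) → (-18/5, 1/5)
T2 rotate counter-clockwise with cos θ = -4/5, sin θ = 3/5: (11/5, -2/5) → (-38/25, 41/25); (-12/5, 9/5) → (21/25, -72/25); (-11/5, 2/5) → (38/25, -41/25); (-16/5, 12/5) → (28/25, -96/25); (-18/5, 1/5) → (69/25, -58/25)
T3 shear: x ← x − 1·y: (-38/25, 41/25) → (-79/25, 41/25); (21/25, -72/25) → (93/25, -72/25); (38/25, -41/25) → (79/25, -41/25); (28/25, -96/25) → (124/25, -96/25); (69/25, -58/25) → (127/25, -58/25)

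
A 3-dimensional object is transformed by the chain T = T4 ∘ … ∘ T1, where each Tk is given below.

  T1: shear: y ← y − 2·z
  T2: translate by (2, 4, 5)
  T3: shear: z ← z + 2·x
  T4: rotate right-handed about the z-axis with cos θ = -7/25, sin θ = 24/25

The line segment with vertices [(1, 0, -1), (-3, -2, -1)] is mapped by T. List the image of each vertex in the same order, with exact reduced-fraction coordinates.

image vertices: (-33/5, 6/5, 10), (-89/25, -52/25, 2)

T1 shear: y ← y − 2·z: (1, 0, -1) → (1, 2, -1); (-3, -2, -1) → (-3, 0, -1)
T2 translate by (2, 4, 5): (1, 2, -1) → (3, 6, 4); (-3, 0, -1) → (-1, 4, 4)
T3 shear: z ← z + 2·x: (3, 6, 4) → (3, 6, 10); (-1, 4, 4) → (-1, 4, 2)
T4 rotate right-handed about the z-axis with cos θ = -7/25, sin θ = 24/25: (3, 6, 10) → (-33/5, 6/5, 10); (-1, 4, 2) → (-89/25, -52/25, 2)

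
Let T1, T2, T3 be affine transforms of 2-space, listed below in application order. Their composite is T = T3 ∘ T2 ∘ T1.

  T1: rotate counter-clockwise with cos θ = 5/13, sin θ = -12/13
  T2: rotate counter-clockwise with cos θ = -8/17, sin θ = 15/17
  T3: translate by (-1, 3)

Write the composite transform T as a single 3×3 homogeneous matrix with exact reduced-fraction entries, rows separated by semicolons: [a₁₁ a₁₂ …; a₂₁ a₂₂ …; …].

T1 = [5/13 12/13 0; -12/13 5/13 0; 0 0 1]
T2·T1 = [140/221 -171/221 0; 171/221 140/221 0; 0 0 1]
T3·…·T1 = [140/221 -171/221 -1; 171/221 140/221 3; 0 0 1]

T = [140/221 -171/221 -1; 171/221 140/221 3; 0 0 1]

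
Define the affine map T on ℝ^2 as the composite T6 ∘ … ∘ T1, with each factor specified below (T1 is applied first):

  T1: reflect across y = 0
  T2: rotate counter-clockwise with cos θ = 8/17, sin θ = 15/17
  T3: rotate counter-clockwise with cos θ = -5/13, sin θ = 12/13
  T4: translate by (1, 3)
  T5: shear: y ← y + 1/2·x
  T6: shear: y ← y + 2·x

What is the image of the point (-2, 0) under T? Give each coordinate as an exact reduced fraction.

T1 reflect across y = 0: (-2, 0) → (-2, 0)
T2 rotate counter-clockwise with cos θ = 8/17, sin θ = 15/17: (-2, 0) → (-16/17, -30/17)
T3 rotate counter-clockwise with cos θ = -5/13, sin θ = 12/13: (-16/17, -30/17) → (440/221, -42/221)
T4 translate by (1, 3): (440/221, -42/221) → (661/221, 621/221)
T5 shear: y ← y + 1/2·x: (661/221, 621/221) → (661/221, 1903/442)
T6 shear: y ← y + 2·x: (661/221, 1903/442) → (661/221, 4547/442)

T(p) = (661/221, 4547/442)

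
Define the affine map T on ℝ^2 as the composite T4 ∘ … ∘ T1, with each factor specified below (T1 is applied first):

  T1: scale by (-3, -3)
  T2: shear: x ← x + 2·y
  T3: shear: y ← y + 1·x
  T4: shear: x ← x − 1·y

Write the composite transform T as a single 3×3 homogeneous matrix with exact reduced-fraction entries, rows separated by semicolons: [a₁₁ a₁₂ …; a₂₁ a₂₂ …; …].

T = [0 3 0; -3 -9 0; 0 0 1]

T1 = [-3 0 0; 0 -3 0; 0 0 1]
T2·T1 = [-3 -6 0; 0 -3 0; 0 0 1]
T3·…·T1 = [-3 -6 0; -3 -9 0; 0 0 1]
T4·…·T1 = [0 3 0; -3 -9 0; 0 0 1]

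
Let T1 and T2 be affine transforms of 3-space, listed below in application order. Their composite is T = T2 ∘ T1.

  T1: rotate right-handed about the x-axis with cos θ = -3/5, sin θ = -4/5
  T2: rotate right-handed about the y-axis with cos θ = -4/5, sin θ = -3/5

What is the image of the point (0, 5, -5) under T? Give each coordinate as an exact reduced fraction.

T(p) = (3/5, -7, 4/5)

T1 rotate right-handed about the x-axis with cos θ = -3/5, sin θ = -4/5: (0, 5, -5) → (0, -7, -1)
T2 rotate right-handed about the y-axis with cos θ = -4/5, sin θ = -3/5: (0, -7, -1) → (3/5, -7, 4/5)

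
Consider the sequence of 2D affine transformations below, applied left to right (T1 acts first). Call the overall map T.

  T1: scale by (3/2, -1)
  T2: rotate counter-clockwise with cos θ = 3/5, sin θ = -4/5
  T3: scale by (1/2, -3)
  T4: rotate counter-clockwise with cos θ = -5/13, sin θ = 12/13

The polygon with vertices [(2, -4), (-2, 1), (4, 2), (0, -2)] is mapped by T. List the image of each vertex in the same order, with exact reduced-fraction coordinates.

image vertices: (-25/26, 30/13), (713/130, 57/65), (-17, -6), (196/65, 138/65)

T1 scale by (3/2, -1): (2, -4) → (3, 4); (-2, 1) → (-3, -1); (4, 2) → (6, -2); (0, -2) → (0, 2)
T2 rotate counter-clockwise with cos θ = 3/5, sin θ = -4/5: (3, 4) → (5, 0); (-3, -1) → (-13/5, 9/5); (6, -2) → (2, -6); (0, 2) → (8/5, 6/5)
T3 scale by (1/2, -3): (5, 0) → (5/2, 0); (-13/5, 9/5) → (-13/10, -27/5); (2, -6) → (1, 18); (8/5, 6/5) → (4/5, -18/5)
T4 rotate counter-clockwise with cos θ = -5/13, sin θ = 12/13: (5/2, 0) → (-25/26, 30/13); (-13/10, -27/5) → (713/130, 57/65); (1, 18) → (-17, -6); (4/5, -18/5) → (196/65, 138/65)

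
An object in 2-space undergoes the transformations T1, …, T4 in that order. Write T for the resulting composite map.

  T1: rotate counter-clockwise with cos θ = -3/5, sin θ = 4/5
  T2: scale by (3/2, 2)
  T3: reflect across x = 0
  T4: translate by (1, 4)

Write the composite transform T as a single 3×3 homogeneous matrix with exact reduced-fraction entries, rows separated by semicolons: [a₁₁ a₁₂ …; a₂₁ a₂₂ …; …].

T = [9/10 6/5 1; 8/5 -6/5 4; 0 0 1]

T1 = [-3/5 -4/5 0; 4/5 -3/5 0; 0 0 1]
T2·T1 = [-9/10 -6/5 0; 8/5 -6/5 0; 0 0 1]
T3·…·T1 = [9/10 6/5 0; 8/5 -6/5 0; 0 0 1]
T4·…·T1 = [9/10 6/5 1; 8/5 -6/5 4; 0 0 1]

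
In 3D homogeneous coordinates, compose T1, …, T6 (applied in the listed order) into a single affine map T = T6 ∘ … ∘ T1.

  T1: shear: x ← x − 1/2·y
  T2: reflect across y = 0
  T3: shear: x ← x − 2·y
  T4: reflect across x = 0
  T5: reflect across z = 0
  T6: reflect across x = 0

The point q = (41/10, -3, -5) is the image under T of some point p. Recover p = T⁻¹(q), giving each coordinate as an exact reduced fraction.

T1 = [1 -1/2 0 0; 0 1 0 0; 0 0 1 0; 0 0 0 1]
T2·T1 = [1 -1/2 0 0; 0 -1 0 0; 0 0 1 0; 0 0 0 1]
T3·…·T1 = [1 3/2 0 0; 0 -1 0 0; 0 0 1 0; 0 0 0 1]
T4·…·T1 = [-1 -3/2 0 0; 0 -1 0 0; 0 0 1 0; 0 0 0 1]
T5·…·T1 = [-1 -3/2 0 0; 0 -1 0 0; 0 0 -1 0; 0 0 0 1]
T6·…·T1 = [1 3/2 0 0; 0 -1 0 0; 0 0 -1 0; 0 0 0 1]
det M = 1; M⁻¹ = [1 3/2 0 0; 0 -1 0 0; 0 0 -1 0; 0 0 0 1]
M⁻¹ · (41/10, -3, -5)ᵀ = (-2/5, 3, 5)ᵀ

p = (-2/5, 3, 5)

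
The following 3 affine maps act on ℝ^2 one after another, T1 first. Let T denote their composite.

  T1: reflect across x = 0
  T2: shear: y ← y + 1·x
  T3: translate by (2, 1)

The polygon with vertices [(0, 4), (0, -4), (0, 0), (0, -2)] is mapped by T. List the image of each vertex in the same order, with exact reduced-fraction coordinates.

image vertices: (2, 5), (2, -3), (2, 1), (2, -1)

T1 reflect across x = 0: (0, 4) → (0, 4); (0, -4) → (0, -4); (0, 0) → (0, 0); (0, -2) → (0, -2)
T2 shear: y ← y + 1·x: (0, 4) → (0, 4); (0, -4) → (0, -4); (0, 0) → (0, 0); (0, -2) → (0, -2)
T3 translate by (2, 1): (0, 4) → (2, 5); (0, -4) → (2, -3); (0, 0) → (2, 1); (0, -2) → (2, -1)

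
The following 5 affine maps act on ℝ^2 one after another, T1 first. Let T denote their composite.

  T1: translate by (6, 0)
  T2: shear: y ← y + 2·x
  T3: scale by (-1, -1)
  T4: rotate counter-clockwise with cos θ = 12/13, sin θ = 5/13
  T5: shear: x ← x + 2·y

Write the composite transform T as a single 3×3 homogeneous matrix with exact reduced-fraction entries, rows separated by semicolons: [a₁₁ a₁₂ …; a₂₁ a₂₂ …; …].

T = [-60/13 -19/13 -360/13; -29/13 -12/13 -174/13; 0 0 1]

T1 = [1 0 6; 0 1 0; 0 0 1]
T2·T1 = [1 0 6; 2 1 12; 0 0 1]
T3·…·T1 = [-1 0 -6; -2 -1 -12; 0 0 1]
T4·…·T1 = [-2/13 5/13 -12/13; -29/13 -12/13 -174/13; 0 0 1]
T5·…·T1 = [-60/13 -19/13 -360/13; -29/13 -12/13 -174/13; 0 0 1]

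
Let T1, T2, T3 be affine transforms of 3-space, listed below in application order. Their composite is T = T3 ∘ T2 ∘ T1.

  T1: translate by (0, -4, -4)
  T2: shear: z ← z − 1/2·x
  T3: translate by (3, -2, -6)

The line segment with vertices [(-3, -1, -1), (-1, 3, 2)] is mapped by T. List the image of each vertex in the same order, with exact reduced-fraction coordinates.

T1 translate by (0, -4, -4): (-3, -1, -1) → (-3, -5, -5); (-1, 3, 2) → (-1, -1, -2)
T2 shear: z ← z − 1/2·x: (-3, -5, -5) → (-3, -5, -7/2); (-1, -1, -2) → (-1, -1, -3/2)
T3 translate by (3, -2, -6): (-3, -5, -7/2) → (0, -7, -19/2); (-1, -1, -3/2) → (2, -3, -15/2)

image vertices: (0, -7, -19/2), (2, -3, -15/2)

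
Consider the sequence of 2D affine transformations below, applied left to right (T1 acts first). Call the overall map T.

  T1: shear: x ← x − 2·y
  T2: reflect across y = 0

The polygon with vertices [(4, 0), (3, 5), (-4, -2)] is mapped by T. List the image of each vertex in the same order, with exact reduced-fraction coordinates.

T1 shear: x ← x − 2·y: (4, 0) → (4, 0); (3, 5) → (-7, 5); (-4, -2) → (0, -2)
T2 reflect across y = 0: (4, 0) → (4, 0); (-7, 5) → (-7, -5); (0, -2) → (0, 2)

image vertices: (4, 0), (-7, -5), (0, 2)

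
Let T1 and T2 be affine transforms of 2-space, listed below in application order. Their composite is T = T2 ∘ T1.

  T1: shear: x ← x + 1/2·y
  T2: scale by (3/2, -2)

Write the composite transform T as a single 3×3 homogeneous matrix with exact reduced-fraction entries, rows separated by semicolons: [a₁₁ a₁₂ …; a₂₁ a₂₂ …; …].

T1 = [1 1/2 0; 0 1 0; 0 0 1]
T2·T1 = [3/2 3/4 0; 0 -2 0; 0 0 1]

T = [3/2 3/4 0; 0 -2 0; 0 0 1]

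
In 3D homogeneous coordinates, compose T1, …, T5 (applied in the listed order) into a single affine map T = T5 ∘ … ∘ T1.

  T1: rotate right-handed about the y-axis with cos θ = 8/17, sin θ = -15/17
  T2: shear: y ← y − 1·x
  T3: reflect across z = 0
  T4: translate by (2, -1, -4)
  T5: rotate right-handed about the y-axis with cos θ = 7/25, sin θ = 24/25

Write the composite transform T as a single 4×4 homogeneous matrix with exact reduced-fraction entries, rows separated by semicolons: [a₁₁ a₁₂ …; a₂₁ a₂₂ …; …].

T = [-304/425 0 -297/425 -82/25; -8/17 1 15/17 -1; -297/425 0 304/425 -76/25; 0 0 0 1]

T1 = [8/17 0 -15/17 0; 0 1 0 0; 15/17 0 8/17 0; 0 0 0 1]
T2·T1 = [8/17 0 -15/17 0; -8/17 1 15/17 0; 15/17 0 8/17 0; 0 0 0 1]
T3·…·T1 = [8/17 0 -15/17 0; -8/17 1 15/17 0; -15/17 0 -8/17 0; 0 0 0 1]
T4·…·T1 = [8/17 0 -15/17 2; -8/17 1 15/17 -1; -15/17 0 -8/17 -4; 0 0 0 1]
T5·…·T1 = [-304/425 0 -297/425 -82/25; -8/17 1 15/17 -1; -297/425 0 304/425 -76/25; 0 0 0 1]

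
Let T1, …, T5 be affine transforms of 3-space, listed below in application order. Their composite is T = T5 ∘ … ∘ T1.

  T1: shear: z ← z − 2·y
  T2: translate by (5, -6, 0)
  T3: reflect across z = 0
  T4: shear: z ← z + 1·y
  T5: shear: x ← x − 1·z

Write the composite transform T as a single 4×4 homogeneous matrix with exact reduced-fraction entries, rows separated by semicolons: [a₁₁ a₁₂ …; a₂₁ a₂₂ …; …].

T = [1 -3 1 11; 0 1 0 -6; 0 3 -1 -6; 0 0 0 1]

T1 = [1 0 0 0; 0 1 0 0; 0 -2 1 0; 0 0 0 1]
T2·T1 = [1 0 0 5; 0 1 0 -6; 0 -2 1 0; 0 0 0 1]
T3·…·T1 = [1 0 0 5; 0 1 0 -6; 0 2 -1 0; 0 0 0 1]
T4·…·T1 = [1 0 0 5; 0 1 0 -6; 0 3 -1 -6; 0 0 0 1]
T5·…·T1 = [1 -3 1 11; 0 1 0 -6; 0 3 -1 -6; 0 0 0 1]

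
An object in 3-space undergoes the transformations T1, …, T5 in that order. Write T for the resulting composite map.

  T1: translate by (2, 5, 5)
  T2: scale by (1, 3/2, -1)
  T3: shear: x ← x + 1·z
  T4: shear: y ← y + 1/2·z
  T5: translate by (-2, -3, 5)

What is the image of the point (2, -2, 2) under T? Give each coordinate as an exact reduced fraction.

T(p) = (-5, -2, -2)

T1 translate by (2, 5, 5): (2, -2, 2) → (4, 3, 7)
T2 scale by (1, 3/2, -1): (4, 3, 7) → (4, 9/2, -7)
T3 shear: x ← x + 1·z: (4, 9/2, -7) → (-3, 9/2, -7)
T4 shear: y ← y + 1/2·z: (-3, 9/2, -7) → (-3, 1, -7)
T5 translate by (-2, -3, 5): (-3, 1, -7) → (-5, -2, -2)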